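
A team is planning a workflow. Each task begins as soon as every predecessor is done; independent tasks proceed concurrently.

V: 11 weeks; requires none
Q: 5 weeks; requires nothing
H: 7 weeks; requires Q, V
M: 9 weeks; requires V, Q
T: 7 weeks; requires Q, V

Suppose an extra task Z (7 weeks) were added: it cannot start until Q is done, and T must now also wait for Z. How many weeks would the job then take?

20

Originally the job takes 20 weeks.
With Z inserted, T now waits for max(Q, V, Z).
New critical path: V→M = 11+9 = 20 ⇒ 20 weeks.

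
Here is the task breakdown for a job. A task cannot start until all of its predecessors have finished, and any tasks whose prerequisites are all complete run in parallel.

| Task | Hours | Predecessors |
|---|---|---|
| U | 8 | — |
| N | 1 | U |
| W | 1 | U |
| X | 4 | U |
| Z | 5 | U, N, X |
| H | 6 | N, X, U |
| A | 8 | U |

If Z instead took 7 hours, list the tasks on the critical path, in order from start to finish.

U, X, Z

The binding path is U→X→H = 8+4+6 = 18; finish at 18 hours.
Z has 1 hour of float (longest path through it is 17).
The binding chain switches to U→X→Z = 8+4+7 = 19; finish 19 hours.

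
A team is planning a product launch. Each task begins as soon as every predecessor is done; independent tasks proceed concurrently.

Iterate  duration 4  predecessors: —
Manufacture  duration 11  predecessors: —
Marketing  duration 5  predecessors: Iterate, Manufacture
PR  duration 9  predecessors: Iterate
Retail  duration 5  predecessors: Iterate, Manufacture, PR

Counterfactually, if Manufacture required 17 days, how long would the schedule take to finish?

The binding path is Iterate→PR→Retail = 4+9+5 = 18; finish at 18 days.
Manufacture has 2 days of float (longest path through it is 16).
The binding chain switches to Manufacture→Marketing = 17+5 = 22; finish 22 days.

22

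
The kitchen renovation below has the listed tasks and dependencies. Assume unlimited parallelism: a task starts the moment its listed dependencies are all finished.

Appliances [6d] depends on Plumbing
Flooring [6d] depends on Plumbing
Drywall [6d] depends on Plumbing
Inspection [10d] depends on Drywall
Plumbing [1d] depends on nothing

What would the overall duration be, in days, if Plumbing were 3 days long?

19

Critical path before the change: Plumbing→Drywall→Inspection = 1+6+10 = 17 giving 17 days.
Plumbing is on the critical path; changing it to 3 makes that path 19 days.
That remains the longest chain; total 19 days.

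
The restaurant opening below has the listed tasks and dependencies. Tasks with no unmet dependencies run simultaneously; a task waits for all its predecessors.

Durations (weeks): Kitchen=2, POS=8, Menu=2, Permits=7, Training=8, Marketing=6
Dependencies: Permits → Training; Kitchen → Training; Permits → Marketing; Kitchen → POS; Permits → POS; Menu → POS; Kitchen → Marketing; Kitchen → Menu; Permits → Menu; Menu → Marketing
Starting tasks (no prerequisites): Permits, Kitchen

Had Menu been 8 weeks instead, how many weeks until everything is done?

23

Actual critical path: Permits→Menu→POS = 7+2+8 = 17 ⇒ 17 weeks.
Menu lies on that path, so at 8 weeks the path becomes 23 weeks.
The critical path is still Permits→Menu→POS; finish is now 23 weeks.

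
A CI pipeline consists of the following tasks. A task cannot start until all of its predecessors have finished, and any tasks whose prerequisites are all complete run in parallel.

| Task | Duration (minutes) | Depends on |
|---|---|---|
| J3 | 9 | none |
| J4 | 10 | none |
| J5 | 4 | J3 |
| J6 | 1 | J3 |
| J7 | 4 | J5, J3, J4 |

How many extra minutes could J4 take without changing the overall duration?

The longest chain is J3→J5→J7 = 9+4+4 = 17; overall finish 17 minutes.
J4 finishes as early as 10 and must finish by 13.
So J4 can slip 13 − 10 = 3 minutes.

3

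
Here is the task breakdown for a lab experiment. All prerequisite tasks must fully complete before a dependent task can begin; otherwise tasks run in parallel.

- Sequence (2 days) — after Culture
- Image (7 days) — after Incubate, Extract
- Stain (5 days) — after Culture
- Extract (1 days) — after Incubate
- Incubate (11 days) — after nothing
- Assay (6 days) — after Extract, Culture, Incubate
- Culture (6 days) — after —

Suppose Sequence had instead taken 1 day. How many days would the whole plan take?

Baseline: Incubate→Extract→Image = 11+1+7 = 19 → 19 days.
Sequence has 11 days of float (longest path through it is 8).
No other chain overtakes it, so the finish is 19 days.

19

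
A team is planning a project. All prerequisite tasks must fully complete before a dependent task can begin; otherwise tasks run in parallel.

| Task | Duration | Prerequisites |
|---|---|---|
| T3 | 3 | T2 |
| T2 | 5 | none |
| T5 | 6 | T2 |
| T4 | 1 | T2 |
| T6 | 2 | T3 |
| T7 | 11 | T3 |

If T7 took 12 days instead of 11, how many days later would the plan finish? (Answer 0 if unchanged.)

1

Baseline: T2→T3→T7 = 5+3+11 = 19 → 19 days.
T7 is on the critical path; changing it to 12 makes that path 20 days.
No other chain overtakes it, so the finish is 20 days.
Change in finish: 20 − 19 = +1 days.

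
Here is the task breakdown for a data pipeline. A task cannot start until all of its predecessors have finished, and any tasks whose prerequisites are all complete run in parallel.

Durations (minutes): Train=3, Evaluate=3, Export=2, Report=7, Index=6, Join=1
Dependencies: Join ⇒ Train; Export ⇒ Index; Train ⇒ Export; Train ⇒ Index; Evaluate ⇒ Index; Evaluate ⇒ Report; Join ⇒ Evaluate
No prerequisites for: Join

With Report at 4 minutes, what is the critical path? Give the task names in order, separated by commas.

Critical path before the change: Join→Train→Export→Index = 1+3+2+6 = 12 giving 12 minutes.
Report is off the critical path — its longest chain is 11 minutes, giving 1 of slack.
No other chain overtakes it, so the finish is 12 minutes.

Join, Train, Export, Index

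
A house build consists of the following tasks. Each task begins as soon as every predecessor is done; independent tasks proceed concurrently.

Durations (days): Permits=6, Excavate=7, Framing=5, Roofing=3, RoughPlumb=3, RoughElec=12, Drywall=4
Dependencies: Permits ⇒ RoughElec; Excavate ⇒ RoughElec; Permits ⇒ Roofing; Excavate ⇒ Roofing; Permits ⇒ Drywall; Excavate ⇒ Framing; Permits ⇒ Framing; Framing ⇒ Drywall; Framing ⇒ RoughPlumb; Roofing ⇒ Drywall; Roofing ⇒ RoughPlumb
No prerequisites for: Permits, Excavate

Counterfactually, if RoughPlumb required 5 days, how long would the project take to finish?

Critical path before the change: Excavate→RoughElec = 7+12 = 19 giving 19 days.
RoughPlumb has 4 days of float (longest path through it is 15).
That remains the longest chain; total 19 days.

19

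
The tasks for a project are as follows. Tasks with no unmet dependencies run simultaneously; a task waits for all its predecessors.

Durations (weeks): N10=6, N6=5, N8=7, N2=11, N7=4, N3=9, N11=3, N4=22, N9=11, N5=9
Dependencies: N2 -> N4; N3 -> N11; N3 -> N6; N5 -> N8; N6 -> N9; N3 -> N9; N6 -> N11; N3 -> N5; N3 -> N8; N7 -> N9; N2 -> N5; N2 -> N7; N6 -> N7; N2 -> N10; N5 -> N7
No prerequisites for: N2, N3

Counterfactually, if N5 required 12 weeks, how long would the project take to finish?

38

Baseline: N2→N5→N7→N9 = 11+9+4+11 = 35 → 35 weeks.
N5 lies on that path, so at 12 weeks the path becomes 38 weeks.
That remains the longest chain; total 38 weeks.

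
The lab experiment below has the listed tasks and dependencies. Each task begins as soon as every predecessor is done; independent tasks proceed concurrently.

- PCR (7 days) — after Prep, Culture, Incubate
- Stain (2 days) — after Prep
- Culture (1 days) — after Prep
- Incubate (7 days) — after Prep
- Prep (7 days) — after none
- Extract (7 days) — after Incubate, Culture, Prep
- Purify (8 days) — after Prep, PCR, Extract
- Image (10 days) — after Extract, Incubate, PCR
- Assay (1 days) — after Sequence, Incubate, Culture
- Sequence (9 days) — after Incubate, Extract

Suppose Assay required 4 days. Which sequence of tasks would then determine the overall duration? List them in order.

Actual critical path: Prep→Incubate→Extract→Sequence→Assay = 7+7+7+9+1 = 31 ⇒ 31 days.
Assay lies on that path, so at 4 days the path becomes 34 days.
No other chain overtakes it, so the finish is 34 days.

Prep, Incubate, Extract, Sequence, Assay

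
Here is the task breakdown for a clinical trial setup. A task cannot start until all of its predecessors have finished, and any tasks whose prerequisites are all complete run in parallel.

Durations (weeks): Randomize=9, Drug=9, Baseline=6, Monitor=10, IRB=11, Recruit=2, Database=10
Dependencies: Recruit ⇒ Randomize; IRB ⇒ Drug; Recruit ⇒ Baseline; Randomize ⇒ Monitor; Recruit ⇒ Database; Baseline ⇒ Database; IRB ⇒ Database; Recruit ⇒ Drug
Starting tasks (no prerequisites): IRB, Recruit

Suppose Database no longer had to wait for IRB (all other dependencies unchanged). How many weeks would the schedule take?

21

Original critical path: IRB→Database = 11+10 = 21 ⇒ 21 weeks.
Without IRB→Database, Database's earliest start moves from 11 to 8.
After: Recruit→Randomize→Monitor = 2+9+10 = 21 → 21 weeks.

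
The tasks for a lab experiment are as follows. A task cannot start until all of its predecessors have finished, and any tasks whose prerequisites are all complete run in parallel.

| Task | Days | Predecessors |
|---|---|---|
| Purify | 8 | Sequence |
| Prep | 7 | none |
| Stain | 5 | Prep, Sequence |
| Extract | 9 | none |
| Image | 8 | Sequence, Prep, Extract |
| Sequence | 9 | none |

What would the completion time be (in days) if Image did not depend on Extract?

17

Before: longest chain Extract→Image = 9+8 = 17, finish 17.
Dropping Extract→Image doesn't change Image's earliest start (9); another predecessor still binds.
The longest chain is now Sequence→Purify = 9+8 = 17, so the schedule takes 17 days.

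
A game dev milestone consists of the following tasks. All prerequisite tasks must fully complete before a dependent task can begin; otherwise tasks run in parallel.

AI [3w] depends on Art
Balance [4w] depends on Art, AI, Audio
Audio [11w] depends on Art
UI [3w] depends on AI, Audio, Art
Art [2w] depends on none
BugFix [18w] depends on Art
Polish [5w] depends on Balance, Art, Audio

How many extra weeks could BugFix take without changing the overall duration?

2

Art→Audio→Balance→Polish = 2+11+4+5 = 22 sets the makespan at 22 weeks.
Longest path through BugFix: 20 weeks (earliest finish 20, latest finish 22).
So BugFix can slip 22 − 20 = 2 weeks.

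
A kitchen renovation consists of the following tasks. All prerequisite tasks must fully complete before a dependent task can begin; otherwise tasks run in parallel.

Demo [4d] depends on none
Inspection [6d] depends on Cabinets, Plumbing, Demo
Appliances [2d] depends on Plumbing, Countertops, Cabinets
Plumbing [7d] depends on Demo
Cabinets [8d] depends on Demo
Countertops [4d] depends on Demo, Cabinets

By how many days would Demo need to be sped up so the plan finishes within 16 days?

2

Current finish: 18 days; target: 16.
Demo is on every critical path, so each day cut from Demo cuts the finish by one (this holds down to a finish of 15).
Need 18 − 16 = 2 days off Demo → Demo becomes 2 days, finish becomes 16.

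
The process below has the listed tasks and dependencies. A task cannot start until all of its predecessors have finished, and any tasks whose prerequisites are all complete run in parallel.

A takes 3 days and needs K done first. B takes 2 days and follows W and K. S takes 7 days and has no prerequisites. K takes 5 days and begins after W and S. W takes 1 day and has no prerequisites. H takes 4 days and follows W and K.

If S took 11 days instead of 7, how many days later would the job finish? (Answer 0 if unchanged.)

4

As given, the longest chain is S→K→H = 7+5+4 = 16, so the finish is 16 days.
S is on the critical path; changing it to 11 makes that path 20 days.
That remains the longest chain; total 20 days.
Change in finish: 20 − 16 = +4 days.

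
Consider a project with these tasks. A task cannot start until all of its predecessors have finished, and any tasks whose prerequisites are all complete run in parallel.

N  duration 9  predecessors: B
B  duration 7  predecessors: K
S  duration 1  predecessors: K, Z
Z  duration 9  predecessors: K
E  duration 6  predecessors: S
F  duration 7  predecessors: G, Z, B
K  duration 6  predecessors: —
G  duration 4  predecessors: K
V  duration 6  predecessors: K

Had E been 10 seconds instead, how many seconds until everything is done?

26

As given, the longest chain is K→Z→S→E = 6+9+1+6 = 22, so the finish is 22 seconds.
Since E is critical, the +4 change carries straight to that chain (now 26 seconds).
No other chain overtakes it, so the finish is 26 seconds.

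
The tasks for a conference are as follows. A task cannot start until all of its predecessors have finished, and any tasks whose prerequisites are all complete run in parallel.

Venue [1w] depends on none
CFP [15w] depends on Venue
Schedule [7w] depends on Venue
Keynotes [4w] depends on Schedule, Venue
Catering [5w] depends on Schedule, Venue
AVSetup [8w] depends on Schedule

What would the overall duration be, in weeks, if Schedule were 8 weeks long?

Baseline: Venue→Schedule→AVSetup = 1+7+8 = 16 → 16 weeks.
Schedule lies on that path, so at 8 weeks the path becomes 17 weeks.
No other chain overtakes it, so the finish is 17 weeks.

17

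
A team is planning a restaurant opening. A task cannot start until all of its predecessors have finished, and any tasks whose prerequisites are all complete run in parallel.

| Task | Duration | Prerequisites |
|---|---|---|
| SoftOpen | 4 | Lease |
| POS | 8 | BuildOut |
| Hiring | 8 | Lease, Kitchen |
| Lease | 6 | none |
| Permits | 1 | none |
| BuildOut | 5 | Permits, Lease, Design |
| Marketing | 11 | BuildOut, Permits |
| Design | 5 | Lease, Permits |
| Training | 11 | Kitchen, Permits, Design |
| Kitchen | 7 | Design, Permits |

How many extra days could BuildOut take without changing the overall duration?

2

Critical path: Lease→Design→Kitchen→Training = 6+5+7+11 = 29, so the finish is 29 days.
Longest path through BuildOut: 27 days (earliest finish 16, latest finish 18).
Slack of BuildOut = 13 − 11 = 2 days.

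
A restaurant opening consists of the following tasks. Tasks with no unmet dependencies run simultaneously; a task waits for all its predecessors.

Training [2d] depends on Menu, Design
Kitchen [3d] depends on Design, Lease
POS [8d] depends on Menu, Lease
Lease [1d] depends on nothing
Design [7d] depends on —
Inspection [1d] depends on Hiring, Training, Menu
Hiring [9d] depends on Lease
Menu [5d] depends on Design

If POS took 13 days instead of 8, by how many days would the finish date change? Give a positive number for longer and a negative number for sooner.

5

As given, the longest chain is Design→Menu→POS = 7+5+8 = 20, so the finish is 20 days.
POS lies on that path, so at 13 days the path becomes 25 days.
That remains the longest chain; total 25 days.
Change in finish: 25 − 20 = +5 days.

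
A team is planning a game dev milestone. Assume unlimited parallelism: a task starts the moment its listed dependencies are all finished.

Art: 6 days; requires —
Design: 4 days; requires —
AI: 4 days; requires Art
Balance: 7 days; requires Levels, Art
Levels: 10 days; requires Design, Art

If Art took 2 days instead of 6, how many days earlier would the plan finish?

The binding path is Art→Levels→Balance = 6+10+7 = 23; finish at 23 days.
Since Art is critical, the -4 change carries straight to that chain (now 19 days).
The binding chain switches to Design→Levels→Balance = 4+10+7 = 21; finish 21 days.
Change in finish: 21 − 23 = -2 days.

2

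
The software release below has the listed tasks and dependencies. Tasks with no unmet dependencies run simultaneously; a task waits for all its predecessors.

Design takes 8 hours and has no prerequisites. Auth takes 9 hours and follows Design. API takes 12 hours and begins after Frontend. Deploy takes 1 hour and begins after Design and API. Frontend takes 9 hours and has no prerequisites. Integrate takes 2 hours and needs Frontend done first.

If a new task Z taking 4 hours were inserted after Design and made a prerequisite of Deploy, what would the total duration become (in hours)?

22

Originally the job takes 22 hours.
With Z inserted, Deploy now waits for max(Design, API, Z).
New critical path: Frontend→API→Deploy = 9+12+1 = 22 ⇒ 22 hours.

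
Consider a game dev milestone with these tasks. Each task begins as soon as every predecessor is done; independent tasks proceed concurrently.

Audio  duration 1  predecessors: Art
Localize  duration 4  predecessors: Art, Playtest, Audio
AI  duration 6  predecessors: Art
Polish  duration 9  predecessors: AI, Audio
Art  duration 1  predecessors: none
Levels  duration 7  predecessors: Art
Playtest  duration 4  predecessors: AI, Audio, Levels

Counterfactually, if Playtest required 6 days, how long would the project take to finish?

Critical path before the change: Art→Levels→Playtest→Localize = 1+7+4+4 = 16 giving 16 days.
Since Playtest is critical, the +2 change carries straight to that chain (now 18 days).
The critical path is still Art→Levels→Playtest→Localize; finish is now 18 days.

18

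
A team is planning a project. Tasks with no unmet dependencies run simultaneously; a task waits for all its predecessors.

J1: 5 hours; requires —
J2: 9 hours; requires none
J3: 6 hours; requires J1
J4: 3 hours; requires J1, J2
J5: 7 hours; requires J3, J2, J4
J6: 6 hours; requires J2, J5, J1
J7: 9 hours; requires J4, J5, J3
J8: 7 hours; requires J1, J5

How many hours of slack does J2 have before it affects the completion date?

0

J2→J4→J5→J7 = 9+3+7+9 = 28 sets the makespan at 28 hours.
Longest path through J2: 28 hours (earliest finish 9, latest finish 9).
Float = 28 − 28 = 0.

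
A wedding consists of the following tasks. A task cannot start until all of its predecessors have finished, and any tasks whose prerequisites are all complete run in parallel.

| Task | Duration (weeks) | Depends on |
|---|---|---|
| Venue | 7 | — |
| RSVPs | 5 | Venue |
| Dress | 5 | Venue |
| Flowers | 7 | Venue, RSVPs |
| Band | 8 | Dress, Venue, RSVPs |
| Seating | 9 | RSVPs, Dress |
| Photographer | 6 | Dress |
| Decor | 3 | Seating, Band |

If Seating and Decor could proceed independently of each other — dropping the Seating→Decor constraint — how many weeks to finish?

With the dependency in place, Venue→RSVPs→Seating→Decor = 7+5+9+3 = 24 sets the finish at 24 weeks.
Without Seating→Decor, Decor's earliest start moves from 21 to 20.
The longest chain is now Venue→RSVPs→Band→Decor = 7+5+8+3 = 23, so the project takes 23 weeks.

23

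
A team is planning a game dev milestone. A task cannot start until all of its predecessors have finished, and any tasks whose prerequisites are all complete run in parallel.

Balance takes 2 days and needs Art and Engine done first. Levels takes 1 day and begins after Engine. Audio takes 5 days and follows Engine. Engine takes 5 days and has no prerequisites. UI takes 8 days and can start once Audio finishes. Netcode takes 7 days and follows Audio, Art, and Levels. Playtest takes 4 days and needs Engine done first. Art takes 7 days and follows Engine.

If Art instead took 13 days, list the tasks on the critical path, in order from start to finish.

Engine, Art, Netcode

Critical path before the change: Engine→Art→Netcode = 5+7+7 = 19 giving 19 days.
Art is on the critical path; changing it to 13 makes that path 25 days.
That remains the longest chain; total 25 days.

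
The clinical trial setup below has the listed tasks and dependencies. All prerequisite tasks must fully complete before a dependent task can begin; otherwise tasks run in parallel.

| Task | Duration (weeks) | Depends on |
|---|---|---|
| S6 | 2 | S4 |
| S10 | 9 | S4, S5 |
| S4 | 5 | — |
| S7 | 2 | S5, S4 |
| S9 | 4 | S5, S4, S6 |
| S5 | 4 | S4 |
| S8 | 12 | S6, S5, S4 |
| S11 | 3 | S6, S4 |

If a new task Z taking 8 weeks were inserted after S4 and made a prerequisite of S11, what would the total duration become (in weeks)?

21

Originally the schedule takes 21 weeks.
With Z inserted, S11 now waits for max(S6, S4, Z).
New critical path: S4→S5→S8 = 5+4+12 = 21 ⇒ 21 weeks.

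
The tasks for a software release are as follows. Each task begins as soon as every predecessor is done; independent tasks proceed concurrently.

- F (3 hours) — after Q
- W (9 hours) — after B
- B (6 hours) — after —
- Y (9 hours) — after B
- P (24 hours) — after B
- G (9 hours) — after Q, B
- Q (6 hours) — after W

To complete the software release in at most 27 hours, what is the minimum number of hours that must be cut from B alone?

Current finish: 30 hours; target: 27.
B is on every critical path, so each hour cut from B cuts the finish by one (this holds down to a finish of 25).
Need 30 − 27 = 3 hours off B → B becomes 3 hours, finish becomes 27.

3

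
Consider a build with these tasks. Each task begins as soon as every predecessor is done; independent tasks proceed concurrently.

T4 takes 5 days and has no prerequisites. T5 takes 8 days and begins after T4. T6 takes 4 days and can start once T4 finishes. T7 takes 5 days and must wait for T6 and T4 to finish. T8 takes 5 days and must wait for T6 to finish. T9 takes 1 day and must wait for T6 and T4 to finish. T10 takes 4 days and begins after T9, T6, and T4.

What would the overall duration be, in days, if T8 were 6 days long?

Critical path before the change: T4→T6→T8 = 5+4+5 = 14 giving 14 days.
T8 lies on that path, so at 6 days the path becomes 15 days.
That remains the longest chain; total 15 days.

15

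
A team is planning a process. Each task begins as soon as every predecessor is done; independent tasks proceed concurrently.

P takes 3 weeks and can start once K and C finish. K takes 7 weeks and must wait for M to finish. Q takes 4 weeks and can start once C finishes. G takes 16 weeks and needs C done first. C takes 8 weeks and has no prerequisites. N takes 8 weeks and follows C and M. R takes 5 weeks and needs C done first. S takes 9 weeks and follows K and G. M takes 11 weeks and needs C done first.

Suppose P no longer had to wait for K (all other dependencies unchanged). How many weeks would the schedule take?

Original critical path: C→M→K→S = 8+11+7+9 = 35 ⇒ 35 weeks.
Without K→P, P's earliest start moves from 26 to 8.
New critical path: C→M→K→S = 8+11+7+9 = 35 ⇒ 35 weeks.

35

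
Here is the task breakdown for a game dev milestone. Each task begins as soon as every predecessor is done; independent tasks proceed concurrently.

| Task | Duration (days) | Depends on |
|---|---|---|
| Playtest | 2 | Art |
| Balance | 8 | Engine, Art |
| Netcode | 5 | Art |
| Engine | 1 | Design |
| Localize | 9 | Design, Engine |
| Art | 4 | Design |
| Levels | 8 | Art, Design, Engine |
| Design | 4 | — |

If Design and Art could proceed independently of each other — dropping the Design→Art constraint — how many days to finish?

14

Original critical path: Design→Art→Levels = 4+4+8 = 16 ⇒ 16 days.
Without Design→Art, Art's earliest start moves from 4 to 0.
New critical path: Design→Engine→Localize = 4+1+9 = 14 ⇒ 14 days.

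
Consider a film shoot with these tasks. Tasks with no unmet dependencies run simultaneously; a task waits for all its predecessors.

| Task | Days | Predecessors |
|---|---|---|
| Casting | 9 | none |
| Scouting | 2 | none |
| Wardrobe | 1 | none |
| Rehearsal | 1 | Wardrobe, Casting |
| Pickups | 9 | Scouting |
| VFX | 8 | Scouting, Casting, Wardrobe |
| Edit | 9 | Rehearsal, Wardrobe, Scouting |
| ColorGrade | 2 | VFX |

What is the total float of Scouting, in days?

Critical path: Casting→Rehearsal→Edit = 9+1+9 = 19, so the finish is 19 days.
Longest path through Scouting: 12 days (earliest finish 2, latest finish 9).
So Scouting can slip 9 − 2 = 7 days.

7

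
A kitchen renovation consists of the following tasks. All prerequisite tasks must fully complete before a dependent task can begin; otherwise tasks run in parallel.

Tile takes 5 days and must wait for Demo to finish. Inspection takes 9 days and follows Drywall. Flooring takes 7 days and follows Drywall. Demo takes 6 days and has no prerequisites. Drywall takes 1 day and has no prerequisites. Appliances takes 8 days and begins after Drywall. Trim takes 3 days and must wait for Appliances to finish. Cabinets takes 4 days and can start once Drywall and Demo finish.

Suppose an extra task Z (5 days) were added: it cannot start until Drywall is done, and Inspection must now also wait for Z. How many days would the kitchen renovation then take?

Originally the kitchen renovation takes 12 days.
With Z inserted, Inspection now waits for max(Drywall, Z).
New critical path: Drywall→Z→Inspection = 1+5+9 = 15 ⇒ 15 days.

15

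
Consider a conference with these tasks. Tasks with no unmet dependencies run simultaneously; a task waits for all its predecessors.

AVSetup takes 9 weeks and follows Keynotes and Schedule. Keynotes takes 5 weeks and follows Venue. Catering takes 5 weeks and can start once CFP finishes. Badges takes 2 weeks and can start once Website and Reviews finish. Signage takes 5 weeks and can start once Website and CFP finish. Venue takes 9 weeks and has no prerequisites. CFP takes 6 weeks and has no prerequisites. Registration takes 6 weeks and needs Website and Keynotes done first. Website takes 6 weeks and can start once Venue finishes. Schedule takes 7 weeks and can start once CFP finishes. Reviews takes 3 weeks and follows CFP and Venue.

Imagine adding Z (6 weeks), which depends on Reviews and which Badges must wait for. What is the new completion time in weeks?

23

Originally the project takes 23 weeks.
With Z inserted, Badges now waits for max(Website, Reviews, Z).
New critical path: Venue→Keynotes→AVSetup = 9+5+9 = 23 ⇒ 23 weeks.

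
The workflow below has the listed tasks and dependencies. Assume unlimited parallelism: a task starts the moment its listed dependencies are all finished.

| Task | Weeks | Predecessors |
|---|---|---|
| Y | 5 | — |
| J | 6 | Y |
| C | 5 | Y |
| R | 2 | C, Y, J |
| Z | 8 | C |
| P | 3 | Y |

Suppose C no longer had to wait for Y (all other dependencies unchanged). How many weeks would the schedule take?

Before: longest chain Y→C→Z = 5+5+8 = 18, finish 18.
Without Y→C, C's earliest start moves from 5 to 0.
New critical path: Y→J→R = 5+6+2 = 13 ⇒ 13 weeks.

13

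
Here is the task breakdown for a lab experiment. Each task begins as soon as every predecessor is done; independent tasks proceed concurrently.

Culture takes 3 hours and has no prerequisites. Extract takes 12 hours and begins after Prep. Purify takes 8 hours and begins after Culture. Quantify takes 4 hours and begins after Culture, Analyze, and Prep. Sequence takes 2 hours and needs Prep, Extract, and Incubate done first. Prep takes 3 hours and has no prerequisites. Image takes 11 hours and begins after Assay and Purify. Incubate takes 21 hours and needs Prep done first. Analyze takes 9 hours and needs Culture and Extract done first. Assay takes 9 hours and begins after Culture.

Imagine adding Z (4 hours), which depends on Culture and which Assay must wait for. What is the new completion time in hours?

28

Originally the project takes 28 hours.
With Z inserted, Assay now waits for max(Culture, Z).
New critical path: Prep→Extract→Analyze→Quantify = 3+12+9+4 = 28 ⇒ 28 hours.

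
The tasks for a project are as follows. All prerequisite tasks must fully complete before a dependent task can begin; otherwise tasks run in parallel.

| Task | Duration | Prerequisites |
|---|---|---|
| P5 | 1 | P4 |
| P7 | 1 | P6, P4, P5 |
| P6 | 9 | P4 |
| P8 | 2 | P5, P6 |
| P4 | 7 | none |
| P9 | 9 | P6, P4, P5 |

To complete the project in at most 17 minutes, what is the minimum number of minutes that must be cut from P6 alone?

8

Current finish: 25 minutes; target: 17.
P6 is on every critical path, so each minute cut from P6 cuts the finish by one (this holds down to a finish of 17).
Need 25 − 17 = 8 minutes off P6 → P6 becomes 1 minute, finish becomes 17.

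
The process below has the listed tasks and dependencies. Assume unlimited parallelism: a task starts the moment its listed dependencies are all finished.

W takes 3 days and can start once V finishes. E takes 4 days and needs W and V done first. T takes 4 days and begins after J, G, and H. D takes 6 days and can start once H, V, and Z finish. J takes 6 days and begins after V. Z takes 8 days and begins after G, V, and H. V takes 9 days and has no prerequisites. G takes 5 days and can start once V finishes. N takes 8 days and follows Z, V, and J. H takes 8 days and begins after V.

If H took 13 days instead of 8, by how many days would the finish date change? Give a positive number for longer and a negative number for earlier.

Critical path before the change: V→H→Z→N = 9+8+8+8 = 33 giving 33 days.
Since H is critical, the +5 change carries straight to that chain (now 38 days).
That remains the longest chain; total 38 days.
Change in finish: 38 − 33 = +5 days.

5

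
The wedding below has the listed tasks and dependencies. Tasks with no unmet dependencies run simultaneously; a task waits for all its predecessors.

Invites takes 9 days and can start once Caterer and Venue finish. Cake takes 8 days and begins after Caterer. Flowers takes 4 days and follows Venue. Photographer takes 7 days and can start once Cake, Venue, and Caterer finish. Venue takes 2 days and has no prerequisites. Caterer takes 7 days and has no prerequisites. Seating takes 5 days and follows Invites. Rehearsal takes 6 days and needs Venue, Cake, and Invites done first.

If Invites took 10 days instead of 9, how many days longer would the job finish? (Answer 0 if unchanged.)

1

Actual critical path: Caterer→Invites→Rehearsal = 7+9+6 = 22 ⇒ 22 days.
Invites lies on that path, so at 10 days the path becomes 23 days.
That remains the longest chain; total 23 days.
Change in finish: 23 − 22 = +1 days.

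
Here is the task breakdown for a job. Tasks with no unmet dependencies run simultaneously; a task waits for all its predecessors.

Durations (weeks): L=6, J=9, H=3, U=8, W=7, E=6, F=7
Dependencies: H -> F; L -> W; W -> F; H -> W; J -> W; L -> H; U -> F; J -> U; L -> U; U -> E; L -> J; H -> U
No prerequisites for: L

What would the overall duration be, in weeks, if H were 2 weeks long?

30

Actual critical path: L→J→U→F = 6+9+8+7 = 30 ⇒ 30 weeks.
H has 6 weeks of float (longest path through it is 24).
The critical path is still L→J→U→F; finish is now 30 weeks.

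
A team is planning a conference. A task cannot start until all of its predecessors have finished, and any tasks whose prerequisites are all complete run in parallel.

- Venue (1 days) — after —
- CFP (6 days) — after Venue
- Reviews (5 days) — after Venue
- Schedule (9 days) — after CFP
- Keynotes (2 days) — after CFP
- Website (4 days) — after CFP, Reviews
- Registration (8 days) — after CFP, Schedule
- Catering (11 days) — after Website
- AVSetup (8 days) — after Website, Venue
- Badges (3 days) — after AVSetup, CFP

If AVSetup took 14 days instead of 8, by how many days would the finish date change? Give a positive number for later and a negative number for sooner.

4

Baseline: Venue→CFP→Schedule→Registration = 1+6+9+8 = 24 → 24 days.
AVSetup has 2 days of float (longest path through it is 22).
The binding chain switches to Venue→CFP→Website→AVSetup→Badges = 1+6+4+14+3 = 28; finish 28 days.
Change in finish: 28 − 24 = +4 days.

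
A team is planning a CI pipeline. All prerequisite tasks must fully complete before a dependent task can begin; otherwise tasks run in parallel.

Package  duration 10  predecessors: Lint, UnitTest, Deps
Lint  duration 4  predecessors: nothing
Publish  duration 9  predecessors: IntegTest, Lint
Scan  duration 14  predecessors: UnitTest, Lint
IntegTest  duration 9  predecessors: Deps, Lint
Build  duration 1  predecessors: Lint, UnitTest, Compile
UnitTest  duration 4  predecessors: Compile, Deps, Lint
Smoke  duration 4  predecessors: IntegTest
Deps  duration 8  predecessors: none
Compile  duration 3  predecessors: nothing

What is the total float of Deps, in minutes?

Deps→UnitTest→Scan = 8+4+14 = 26 sets the makespan at 26 minutes.
Deps finishes as early as 8 and must finish by 8.
Float = 26 − 26 = 0.

0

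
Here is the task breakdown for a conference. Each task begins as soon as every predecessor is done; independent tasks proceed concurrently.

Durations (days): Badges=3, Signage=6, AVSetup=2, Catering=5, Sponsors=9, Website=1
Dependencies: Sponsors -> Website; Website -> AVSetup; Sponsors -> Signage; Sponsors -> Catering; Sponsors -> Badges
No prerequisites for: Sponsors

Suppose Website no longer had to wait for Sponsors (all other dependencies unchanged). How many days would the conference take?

15

Before: longest chain Sponsors→Signage = 9+6 = 15, finish 15.
Without Sponsors→Website, Website's earliest start moves from 9 to 0.
After: Sponsors→Signage = 9+6 = 15 → 15 days.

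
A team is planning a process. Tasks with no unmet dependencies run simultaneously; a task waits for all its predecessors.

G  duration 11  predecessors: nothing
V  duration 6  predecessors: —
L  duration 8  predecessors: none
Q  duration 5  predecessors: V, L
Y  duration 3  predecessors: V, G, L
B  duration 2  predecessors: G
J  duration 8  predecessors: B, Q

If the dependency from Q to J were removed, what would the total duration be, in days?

With the dependency in place, G→B→J = 11+2+8 = 21 sets the finish at 21 days.
Dropping Q→J doesn't change J's earliest start (13); another predecessor still binds.
New critical path: G→B→J = 11+2+8 = 21 ⇒ 21 days.

21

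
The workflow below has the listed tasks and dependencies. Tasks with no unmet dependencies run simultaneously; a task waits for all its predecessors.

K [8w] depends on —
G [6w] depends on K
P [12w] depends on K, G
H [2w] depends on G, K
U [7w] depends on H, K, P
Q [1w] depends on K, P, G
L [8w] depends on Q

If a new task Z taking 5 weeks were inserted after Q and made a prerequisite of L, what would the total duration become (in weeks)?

40

Originally the job takes 35 weeks.
With Z inserted, L now waits for max(Q, Z).
New critical path: K→G→P→Q→Z→L = 8+6+12+1+5+8 = 40 ⇒ 40 weeks.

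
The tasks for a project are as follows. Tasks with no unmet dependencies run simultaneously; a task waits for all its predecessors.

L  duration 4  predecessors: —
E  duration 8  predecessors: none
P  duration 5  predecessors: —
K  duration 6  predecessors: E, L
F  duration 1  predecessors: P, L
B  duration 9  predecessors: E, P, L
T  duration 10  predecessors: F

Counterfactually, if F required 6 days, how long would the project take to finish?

Actual critical path: E→B = 8+9 = 17 ⇒ 17 days.
F has 1 day of float (longest path through it is 16).
The binding chain switches to P→F→T = 5+6+10 = 21; finish 21 days.

21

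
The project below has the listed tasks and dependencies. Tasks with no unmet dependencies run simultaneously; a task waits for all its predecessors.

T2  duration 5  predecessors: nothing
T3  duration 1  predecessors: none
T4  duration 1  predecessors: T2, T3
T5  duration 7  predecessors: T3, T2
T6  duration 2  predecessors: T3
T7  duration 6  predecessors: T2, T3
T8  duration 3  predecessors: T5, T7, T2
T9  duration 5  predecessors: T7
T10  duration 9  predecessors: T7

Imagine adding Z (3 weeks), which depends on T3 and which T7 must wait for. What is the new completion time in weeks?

20

Originally the schedule takes 20 weeks.
With Z inserted, T7 now waits for max(T2, T3, Z).
New critical path: T2→T7→T10 = 5+6+9 = 20 ⇒ 20 weeks.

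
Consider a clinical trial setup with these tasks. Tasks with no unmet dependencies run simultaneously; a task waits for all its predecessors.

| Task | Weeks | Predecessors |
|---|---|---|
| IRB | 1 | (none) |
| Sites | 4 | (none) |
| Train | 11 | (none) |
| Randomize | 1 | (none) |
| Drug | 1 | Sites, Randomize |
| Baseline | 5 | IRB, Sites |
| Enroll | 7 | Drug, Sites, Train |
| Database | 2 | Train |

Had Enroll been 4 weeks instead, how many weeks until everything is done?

The binding path is Train→Enroll = 11+7 = 18; finish at 18 weeks.
Enroll is on the critical path; changing it to 4 makes that path 15 weeks.
No other chain overtakes it, so the finish is 15 weeks.

15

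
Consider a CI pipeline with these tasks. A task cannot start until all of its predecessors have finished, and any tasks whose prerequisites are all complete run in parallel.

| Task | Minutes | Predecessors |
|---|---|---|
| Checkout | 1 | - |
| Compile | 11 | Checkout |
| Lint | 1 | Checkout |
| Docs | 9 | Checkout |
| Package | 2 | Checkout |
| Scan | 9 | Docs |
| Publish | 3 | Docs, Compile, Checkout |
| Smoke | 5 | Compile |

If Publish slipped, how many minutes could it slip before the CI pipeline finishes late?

Checkout→Docs→Scan = 1+9+9 = 19 sets the makespan at 19 minutes.
The longest chain containing Publish totals 15 minutes.
So Publish can slip 19 − 15 = 4 minutes.

4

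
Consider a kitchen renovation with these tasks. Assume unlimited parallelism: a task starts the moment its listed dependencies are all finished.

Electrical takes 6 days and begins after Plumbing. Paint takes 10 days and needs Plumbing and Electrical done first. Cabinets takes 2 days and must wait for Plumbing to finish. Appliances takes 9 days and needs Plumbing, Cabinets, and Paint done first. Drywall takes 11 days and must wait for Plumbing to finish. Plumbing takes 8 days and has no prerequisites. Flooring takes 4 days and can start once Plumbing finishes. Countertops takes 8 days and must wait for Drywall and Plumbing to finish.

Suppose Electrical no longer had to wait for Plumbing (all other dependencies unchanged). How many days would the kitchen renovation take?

27

Before: longest chain Plumbing→Electrical→Paint→Appliances = 8+6+10+9 = 33, finish 33.
Without Plumbing→Electrical, Electrical's earliest start moves from 8 to 0.
After: Plumbing→Drywall→Countertops = 8+11+8 = 27 → 27 days.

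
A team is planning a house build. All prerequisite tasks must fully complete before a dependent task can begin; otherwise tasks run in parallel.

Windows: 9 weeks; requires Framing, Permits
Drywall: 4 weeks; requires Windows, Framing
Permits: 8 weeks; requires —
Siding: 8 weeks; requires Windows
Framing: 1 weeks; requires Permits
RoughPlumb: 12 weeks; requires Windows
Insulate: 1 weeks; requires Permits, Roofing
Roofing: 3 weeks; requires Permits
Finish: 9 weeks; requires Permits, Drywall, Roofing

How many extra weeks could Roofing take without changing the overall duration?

Critical path: Permits→Framing→Windows→Drywall→Finish = 8+1+9+4+9 = 31, so the finish is 31 weeks.
Longest path through Roofing: 20 weeks (earliest finish 11, latest finish 22).
Slack of Roofing = 19 − 8 = 11 weeks.

11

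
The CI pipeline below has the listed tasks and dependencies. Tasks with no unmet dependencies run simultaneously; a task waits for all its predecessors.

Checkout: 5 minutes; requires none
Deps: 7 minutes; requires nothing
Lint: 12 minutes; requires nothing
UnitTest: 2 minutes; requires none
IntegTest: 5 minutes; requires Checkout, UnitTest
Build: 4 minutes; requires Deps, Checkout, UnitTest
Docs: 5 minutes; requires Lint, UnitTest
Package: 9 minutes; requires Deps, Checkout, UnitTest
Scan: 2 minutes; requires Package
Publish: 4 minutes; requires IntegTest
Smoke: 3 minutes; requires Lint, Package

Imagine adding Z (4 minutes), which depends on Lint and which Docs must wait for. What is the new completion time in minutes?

21

Originally the CI pipeline takes 19 minutes.
With Z inserted, Docs now waits for max(Lint, UnitTest, Z).
New critical path: Lint→Z→Docs = 12+4+5 = 21 ⇒ 21 minutes.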